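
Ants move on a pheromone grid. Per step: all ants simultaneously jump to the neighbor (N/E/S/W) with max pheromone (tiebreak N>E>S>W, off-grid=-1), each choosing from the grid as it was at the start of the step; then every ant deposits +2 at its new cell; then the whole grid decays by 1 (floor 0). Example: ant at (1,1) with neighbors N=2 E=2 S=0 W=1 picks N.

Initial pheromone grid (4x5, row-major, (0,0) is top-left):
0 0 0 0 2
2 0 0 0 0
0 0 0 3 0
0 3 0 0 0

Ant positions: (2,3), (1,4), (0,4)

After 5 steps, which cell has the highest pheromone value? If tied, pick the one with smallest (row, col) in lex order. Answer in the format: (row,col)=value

Step 1: ant0:(2,3)->N->(1,3) | ant1:(1,4)->N->(0,4) | ant2:(0,4)->S->(1,4)
  grid max=3 at (0,4)
Step 2: ant0:(1,3)->S->(2,3) | ant1:(0,4)->S->(1,4) | ant2:(1,4)->N->(0,4)
  grid max=4 at (0,4)
Step 3: ant0:(2,3)->N->(1,3) | ant1:(1,4)->N->(0,4) | ant2:(0,4)->S->(1,4)
  grid max=5 at (0,4)
Step 4: ant0:(1,3)->E->(1,4) | ant1:(0,4)->S->(1,4) | ant2:(1,4)->N->(0,4)
  grid max=6 at (0,4)
Step 5: ant0:(1,4)->N->(0,4) | ant1:(1,4)->N->(0,4) | ant2:(0,4)->S->(1,4)
  grid max=9 at (0,4)
Final grid:
  0 0 0 0 9
  0 0 0 0 7
  0 0 0 0 0
  0 0 0 0 0
Max pheromone 9 at (0,4)

Answer: (0,4)=9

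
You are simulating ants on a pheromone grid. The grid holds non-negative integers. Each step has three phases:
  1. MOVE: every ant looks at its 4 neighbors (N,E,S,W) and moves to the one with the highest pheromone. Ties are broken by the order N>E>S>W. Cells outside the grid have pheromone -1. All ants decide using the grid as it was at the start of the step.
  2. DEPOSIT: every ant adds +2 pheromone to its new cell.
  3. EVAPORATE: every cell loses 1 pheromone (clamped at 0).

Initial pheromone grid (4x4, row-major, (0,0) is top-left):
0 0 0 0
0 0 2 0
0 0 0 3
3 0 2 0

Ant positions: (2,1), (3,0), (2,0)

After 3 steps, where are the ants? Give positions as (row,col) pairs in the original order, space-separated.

Step 1: ant0:(2,1)->N->(1,1) | ant1:(3,0)->N->(2,0) | ant2:(2,0)->S->(3,0)
  grid max=4 at (3,0)
Step 2: ant0:(1,1)->E->(1,2) | ant1:(2,0)->S->(3,0) | ant2:(3,0)->N->(2,0)
  grid max=5 at (3,0)
Step 3: ant0:(1,2)->N->(0,2) | ant1:(3,0)->N->(2,0) | ant2:(2,0)->S->(3,0)
  grid max=6 at (3,0)

(0,2) (2,0) (3,0)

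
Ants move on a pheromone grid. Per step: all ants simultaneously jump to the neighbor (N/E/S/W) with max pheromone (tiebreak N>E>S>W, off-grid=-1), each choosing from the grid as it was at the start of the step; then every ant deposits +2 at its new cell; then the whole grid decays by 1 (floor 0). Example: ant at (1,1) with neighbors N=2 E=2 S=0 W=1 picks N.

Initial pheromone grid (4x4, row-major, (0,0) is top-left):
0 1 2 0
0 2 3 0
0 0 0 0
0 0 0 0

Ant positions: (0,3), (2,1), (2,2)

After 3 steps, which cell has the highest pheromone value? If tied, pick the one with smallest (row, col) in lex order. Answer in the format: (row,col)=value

Step 1: ant0:(0,3)->W->(0,2) | ant1:(2,1)->N->(1,1) | ant2:(2,2)->N->(1,2)
  grid max=4 at (1,2)
Step 2: ant0:(0,2)->S->(1,2) | ant1:(1,1)->E->(1,2) | ant2:(1,2)->N->(0,2)
  grid max=7 at (1,2)
Step 3: ant0:(1,2)->N->(0,2) | ant1:(1,2)->N->(0,2) | ant2:(0,2)->S->(1,2)
  grid max=8 at (1,2)
Final grid:
  0 0 7 0
  0 1 8 0
  0 0 0 0
  0 0 0 0
Max pheromone 8 at (1,2)

Answer: (1,2)=8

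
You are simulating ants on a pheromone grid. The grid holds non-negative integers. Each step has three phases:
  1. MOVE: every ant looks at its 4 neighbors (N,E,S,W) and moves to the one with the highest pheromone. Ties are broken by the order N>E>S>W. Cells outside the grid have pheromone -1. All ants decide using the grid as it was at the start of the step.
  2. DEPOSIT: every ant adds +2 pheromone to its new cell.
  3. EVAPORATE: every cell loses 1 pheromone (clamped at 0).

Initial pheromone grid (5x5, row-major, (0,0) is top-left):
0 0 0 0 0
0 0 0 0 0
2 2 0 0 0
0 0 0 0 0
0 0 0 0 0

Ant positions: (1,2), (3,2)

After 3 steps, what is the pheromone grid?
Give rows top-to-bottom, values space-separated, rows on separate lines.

After step 1: ants at (0,2),(2,2)
  0 0 1 0 0
  0 0 0 0 0
  1 1 1 0 0
  0 0 0 0 0
  0 0 0 0 0
After step 2: ants at (0,3),(2,1)
  0 0 0 1 0
  0 0 0 0 0
  0 2 0 0 0
  0 0 0 0 0
  0 0 0 0 0
After step 3: ants at (0,4),(1,1)
  0 0 0 0 1
  0 1 0 0 0
  0 1 0 0 0
  0 0 0 0 0
  0 0 0 0 0

0 0 0 0 1
0 1 0 0 0
0 1 0 0 0
0 0 0 0 0
0 0 0 0 0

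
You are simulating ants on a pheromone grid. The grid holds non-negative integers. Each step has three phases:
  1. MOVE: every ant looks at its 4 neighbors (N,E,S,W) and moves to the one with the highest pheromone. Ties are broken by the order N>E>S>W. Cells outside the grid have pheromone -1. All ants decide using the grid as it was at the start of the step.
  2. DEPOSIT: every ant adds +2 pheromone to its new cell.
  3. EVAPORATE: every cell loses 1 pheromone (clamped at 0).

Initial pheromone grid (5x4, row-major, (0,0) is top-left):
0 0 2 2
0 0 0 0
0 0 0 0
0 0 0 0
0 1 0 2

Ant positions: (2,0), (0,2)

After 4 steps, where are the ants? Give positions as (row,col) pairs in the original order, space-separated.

Step 1: ant0:(2,0)->N->(1,0) | ant1:(0,2)->E->(0,3)
  grid max=3 at (0,3)
Step 2: ant0:(1,0)->N->(0,0) | ant1:(0,3)->W->(0,2)
  grid max=2 at (0,2)
Step 3: ant0:(0,0)->E->(0,1) | ant1:(0,2)->E->(0,3)
  grid max=3 at (0,3)
Step 4: ant0:(0,1)->E->(0,2) | ant1:(0,3)->W->(0,2)
  grid max=4 at (0,2)

(0,2) (0,2)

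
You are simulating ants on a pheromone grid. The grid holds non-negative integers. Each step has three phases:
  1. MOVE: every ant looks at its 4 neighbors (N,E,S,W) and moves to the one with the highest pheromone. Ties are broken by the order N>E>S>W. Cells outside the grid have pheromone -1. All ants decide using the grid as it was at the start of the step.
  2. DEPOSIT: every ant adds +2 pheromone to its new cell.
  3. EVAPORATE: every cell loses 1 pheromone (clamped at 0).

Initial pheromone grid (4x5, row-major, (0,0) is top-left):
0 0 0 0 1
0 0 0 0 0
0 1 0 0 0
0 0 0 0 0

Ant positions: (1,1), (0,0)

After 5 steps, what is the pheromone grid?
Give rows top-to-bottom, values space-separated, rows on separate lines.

After step 1: ants at (2,1),(0,1)
  0 1 0 0 0
  0 0 0 0 0
  0 2 0 0 0
  0 0 0 0 0
After step 2: ants at (1,1),(0,2)
  0 0 1 0 0
  0 1 0 0 0
  0 1 0 0 0
  0 0 0 0 0
After step 3: ants at (2,1),(0,3)
  0 0 0 1 0
  0 0 0 0 0
  0 2 0 0 0
  0 0 0 0 0
After step 4: ants at (1,1),(0,4)
  0 0 0 0 1
  0 1 0 0 0
  0 1 0 0 0
  0 0 0 0 0
After step 5: ants at (2,1),(1,4)
  0 0 0 0 0
  0 0 0 0 1
  0 2 0 0 0
  0 0 0 0 0

0 0 0 0 0
0 0 0 0 1
0 2 0 0 0
0 0 0 0 0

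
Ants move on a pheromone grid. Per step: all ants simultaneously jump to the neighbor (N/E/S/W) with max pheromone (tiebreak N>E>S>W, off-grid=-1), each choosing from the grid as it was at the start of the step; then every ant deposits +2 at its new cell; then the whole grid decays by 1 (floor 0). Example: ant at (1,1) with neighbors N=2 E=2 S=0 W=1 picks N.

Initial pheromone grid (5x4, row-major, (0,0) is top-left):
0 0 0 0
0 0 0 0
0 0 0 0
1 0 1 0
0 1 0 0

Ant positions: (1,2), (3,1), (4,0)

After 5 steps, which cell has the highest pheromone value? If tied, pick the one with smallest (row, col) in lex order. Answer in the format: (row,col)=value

Step 1: ant0:(1,2)->N->(0,2) | ant1:(3,1)->E->(3,2) | ant2:(4,0)->N->(3,0)
  grid max=2 at (3,0)
Step 2: ant0:(0,2)->E->(0,3) | ant1:(3,2)->N->(2,2) | ant2:(3,0)->N->(2,0)
  grid max=1 at (0,3)
Step 3: ant0:(0,3)->S->(1,3) | ant1:(2,2)->S->(3,2) | ant2:(2,0)->S->(3,0)
  grid max=2 at (3,0)
Step 4: ant0:(1,3)->N->(0,3) | ant1:(3,2)->N->(2,2) | ant2:(3,0)->N->(2,0)
  grid max=1 at (0,3)
Step 5: ant0:(0,3)->S->(1,3) | ant1:(2,2)->S->(3,2) | ant2:(2,0)->S->(3,0)
  grid max=2 at (3,0)
Final grid:
  0 0 0 0
  0 0 0 1
  0 0 0 0
  2 0 2 0
  0 0 0 0
Max pheromone 2 at (3,0)

Answer: (3,0)=2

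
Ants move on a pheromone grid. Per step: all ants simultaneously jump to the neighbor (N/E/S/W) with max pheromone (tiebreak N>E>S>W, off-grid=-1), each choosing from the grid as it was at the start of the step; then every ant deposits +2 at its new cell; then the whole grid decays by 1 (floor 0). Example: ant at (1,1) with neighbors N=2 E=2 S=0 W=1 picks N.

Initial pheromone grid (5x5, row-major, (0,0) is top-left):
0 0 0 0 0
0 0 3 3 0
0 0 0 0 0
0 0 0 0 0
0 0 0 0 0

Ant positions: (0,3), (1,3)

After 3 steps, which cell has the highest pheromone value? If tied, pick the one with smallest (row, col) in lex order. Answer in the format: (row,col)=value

Answer: (1,2)=6

Derivation:
Step 1: ant0:(0,3)->S->(1,3) | ant1:(1,3)->W->(1,2)
  grid max=4 at (1,2)
Step 2: ant0:(1,3)->W->(1,2) | ant1:(1,2)->E->(1,3)
  grid max=5 at (1,2)
Step 3: ant0:(1,2)->E->(1,3) | ant1:(1,3)->W->(1,2)
  grid max=6 at (1,2)
Final grid:
  0 0 0 0 0
  0 0 6 6 0
  0 0 0 0 0
  0 0 0 0 0
  0 0 0 0 0
Max pheromone 6 at (1,2)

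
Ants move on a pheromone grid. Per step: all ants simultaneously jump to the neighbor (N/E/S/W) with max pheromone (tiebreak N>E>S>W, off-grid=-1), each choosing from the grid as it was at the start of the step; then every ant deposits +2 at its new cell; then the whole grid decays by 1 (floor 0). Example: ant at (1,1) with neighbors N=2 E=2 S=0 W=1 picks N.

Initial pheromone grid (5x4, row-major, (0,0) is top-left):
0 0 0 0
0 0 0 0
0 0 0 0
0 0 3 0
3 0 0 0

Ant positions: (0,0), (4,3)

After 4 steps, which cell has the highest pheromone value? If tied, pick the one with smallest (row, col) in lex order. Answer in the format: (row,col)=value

Answer: (3,2)=3

Derivation:
Step 1: ant0:(0,0)->E->(0,1) | ant1:(4,3)->N->(3,3)
  grid max=2 at (3,2)
Step 2: ant0:(0,1)->E->(0,2) | ant1:(3,3)->W->(3,2)
  grid max=3 at (3,2)
Step 3: ant0:(0,2)->E->(0,3) | ant1:(3,2)->N->(2,2)
  grid max=2 at (3,2)
Step 4: ant0:(0,3)->S->(1,3) | ant1:(2,2)->S->(3,2)
  grid max=3 at (3,2)
Final grid:
  0 0 0 0
  0 0 0 1
  0 0 0 0
  0 0 3 0
  0 0 0 0
Max pheromone 3 at (3,2)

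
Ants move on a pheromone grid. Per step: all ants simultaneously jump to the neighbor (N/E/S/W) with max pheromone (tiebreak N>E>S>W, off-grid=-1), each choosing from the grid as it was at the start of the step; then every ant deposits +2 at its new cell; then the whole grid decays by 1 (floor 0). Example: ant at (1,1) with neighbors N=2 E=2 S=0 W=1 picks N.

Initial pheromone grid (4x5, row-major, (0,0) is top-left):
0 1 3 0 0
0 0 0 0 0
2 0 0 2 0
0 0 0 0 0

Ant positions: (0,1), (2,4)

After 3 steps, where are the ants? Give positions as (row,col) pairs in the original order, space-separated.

Step 1: ant0:(0,1)->E->(0,2) | ant1:(2,4)->W->(2,3)
  grid max=4 at (0,2)
Step 2: ant0:(0,2)->E->(0,3) | ant1:(2,3)->N->(1,3)
  grid max=3 at (0,2)
Step 3: ant0:(0,3)->W->(0,2) | ant1:(1,3)->S->(2,3)
  grid max=4 at (0,2)

(0,2) (2,3)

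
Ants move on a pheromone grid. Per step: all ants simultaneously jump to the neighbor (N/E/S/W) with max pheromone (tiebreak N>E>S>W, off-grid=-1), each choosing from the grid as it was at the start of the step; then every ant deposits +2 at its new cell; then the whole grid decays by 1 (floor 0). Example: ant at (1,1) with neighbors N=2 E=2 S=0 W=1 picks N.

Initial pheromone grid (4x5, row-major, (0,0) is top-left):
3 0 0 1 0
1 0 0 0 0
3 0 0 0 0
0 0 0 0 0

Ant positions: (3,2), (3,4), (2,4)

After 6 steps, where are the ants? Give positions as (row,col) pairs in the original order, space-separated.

Step 1: ant0:(3,2)->N->(2,2) | ant1:(3,4)->N->(2,4) | ant2:(2,4)->N->(1,4)
  grid max=2 at (0,0)
Step 2: ant0:(2,2)->N->(1,2) | ant1:(2,4)->N->(1,4) | ant2:(1,4)->S->(2,4)
  grid max=2 at (1,4)
Step 3: ant0:(1,2)->N->(0,2) | ant1:(1,4)->S->(2,4) | ant2:(2,4)->N->(1,4)
  grid max=3 at (1,4)
Step 4: ant0:(0,2)->E->(0,3) | ant1:(2,4)->N->(1,4) | ant2:(1,4)->S->(2,4)
  grid max=4 at (1,4)
Step 5: ant0:(0,3)->E->(0,4) | ant1:(1,4)->S->(2,4) | ant2:(2,4)->N->(1,4)
  grid max=5 at (1,4)
Step 6: ant0:(0,4)->S->(1,4) | ant1:(2,4)->N->(1,4) | ant2:(1,4)->S->(2,4)
  grid max=8 at (1,4)

(1,4) (1,4) (2,4)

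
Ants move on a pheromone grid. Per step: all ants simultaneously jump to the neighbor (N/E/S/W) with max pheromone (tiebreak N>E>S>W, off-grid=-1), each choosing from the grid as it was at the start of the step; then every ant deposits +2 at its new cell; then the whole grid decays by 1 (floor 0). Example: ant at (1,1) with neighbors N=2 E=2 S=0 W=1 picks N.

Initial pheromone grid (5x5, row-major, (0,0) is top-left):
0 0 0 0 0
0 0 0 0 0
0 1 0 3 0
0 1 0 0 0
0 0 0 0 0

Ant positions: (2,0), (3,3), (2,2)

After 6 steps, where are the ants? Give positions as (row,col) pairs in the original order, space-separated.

Step 1: ant0:(2,0)->E->(2,1) | ant1:(3,3)->N->(2,3) | ant2:(2,2)->E->(2,3)
  grid max=6 at (2,3)
Step 2: ant0:(2,1)->N->(1,1) | ant1:(2,3)->N->(1,3) | ant2:(2,3)->N->(1,3)
  grid max=5 at (2,3)
Step 3: ant0:(1,1)->S->(2,1) | ant1:(1,3)->S->(2,3) | ant2:(1,3)->S->(2,3)
  grid max=8 at (2,3)
Step 4: ant0:(2,1)->N->(1,1) | ant1:(2,3)->N->(1,3) | ant2:(2,3)->N->(1,3)
  grid max=7 at (2,3)
Step 5: ant0:(1,1)->S->(2,1) | ant1:(1,3)->S->(2,3) | ant2:(1,3)->S->(2,3)
  grid max=10 at (2,3)
Step 6: ant0:(2,1)->N->(1,1) | ant1:(2,3)->N->(1,3) | ant2:(2,3)->N->(1,3)
  grid max=9 at (2,3)

(1,1) (1,3) (1,3)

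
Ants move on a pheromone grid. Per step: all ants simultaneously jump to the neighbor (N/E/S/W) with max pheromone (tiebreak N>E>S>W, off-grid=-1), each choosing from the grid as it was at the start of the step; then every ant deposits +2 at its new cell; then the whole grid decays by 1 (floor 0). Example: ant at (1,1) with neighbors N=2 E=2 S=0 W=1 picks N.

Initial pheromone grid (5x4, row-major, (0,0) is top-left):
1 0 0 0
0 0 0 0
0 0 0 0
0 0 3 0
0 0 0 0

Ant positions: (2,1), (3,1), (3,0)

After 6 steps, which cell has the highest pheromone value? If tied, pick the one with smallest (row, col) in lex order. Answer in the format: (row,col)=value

Step 1: ant0:(2,1)->N->(1,1) | ant1:(3,1)->E->(3,2) | ant2:(3,0)->N->(2,0)
  grid max=4 at (3,2)
Step 2: ant0:(1,1)->N->(0,1) | ant1:(3,2)->N->(2,2) | ant2:(2,0)->N->(1,0)
  grid max=3 at (3,2)
Step 3: ant0:(0,1)->E->(0,2) | ant1:(2,2)->S->(3,2) | ant2:(1,0)->N->(0,0)
  grid max=4 at (3,2)
Step 4: ant0:(0,2)->E->(0,3) | ant1:(3,2)->N->(2,2) | ant2:(0,0)->E->(0,1)
  grid max=3 at (3,2)
Step 5: ant0:(0,3)->S->(1,3) | ant1:(2,2)->S->(3,2) | ant2:(0,1)->E->(0,2)
  grid max=4 at (3,2)
Step 6: ant0:(1,3)->N->(0,3) | ant1:(3,2)->N->(2,2) | ant2:(0,2)->E->(0,3)
  grid max=3 at (0,3)
Final grid:
  0 0 0 3
  0 0 0 0
  0 0 1 0
  0 0 3 0
  0 0 0 0
Max pheromone 3 at (0,3)

Answer: (0,3)=3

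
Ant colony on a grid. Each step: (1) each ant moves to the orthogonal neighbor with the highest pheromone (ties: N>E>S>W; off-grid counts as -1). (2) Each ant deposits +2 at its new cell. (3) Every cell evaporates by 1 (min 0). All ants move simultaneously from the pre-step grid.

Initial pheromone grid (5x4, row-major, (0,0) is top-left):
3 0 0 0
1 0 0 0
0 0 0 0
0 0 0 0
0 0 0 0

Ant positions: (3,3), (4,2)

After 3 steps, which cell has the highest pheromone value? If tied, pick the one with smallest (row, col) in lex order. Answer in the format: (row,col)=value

Answer: (0,3)=1

Derivation:
Step 1: ant0:(3,3)->N->(2,3) | ant1:(4,2)->N->(3,2)
  grid max=2 at (0,0)
Step 2: ant0:(2,3)->N->(1,3) | ant1:(3,2)->N->(2,2)
  grid max=1 at (0,0)
Step 3: ant0:(1,3)->N->(0,3) | ant1:(2,2)->N->(1,2)
  grid max=1 at (0,3)
Final grid:
  0 0 0 1
  0 0 1 0
  0 0 0 0
  0 0 0 0
  0 0 0 0
Max pheromone 1 at (0,3)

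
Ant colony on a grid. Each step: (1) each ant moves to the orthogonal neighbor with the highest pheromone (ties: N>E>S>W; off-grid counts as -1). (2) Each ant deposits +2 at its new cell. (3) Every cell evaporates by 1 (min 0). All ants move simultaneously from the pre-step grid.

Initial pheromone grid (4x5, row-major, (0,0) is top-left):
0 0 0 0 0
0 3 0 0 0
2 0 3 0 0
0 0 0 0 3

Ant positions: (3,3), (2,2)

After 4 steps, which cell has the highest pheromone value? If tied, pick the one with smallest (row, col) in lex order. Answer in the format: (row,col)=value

Step 1: ant0:(3,3)->E->(3,4) | ant1:(2,2)->N->(1,2)
  grid max=4 at (3,4)
Step 2: ant0:(3,4)->N->(2,4) | ant1:(1,2)->S->(2,2)
  grid max=3 at (2,2)
Step 3: ant0:(2,4)->S->(3,4) | ant1:(2,2)->N->(1,2)
  grid max=4 at (3,4)
Step 4: ant0:(3,4)->N->(2,4) | ant1:(1,2)->S->(2,2)
  grid max=3 at (2,2)
Final grid:
  0 0 0 0 0
  0 0 0 0 0
  0 0 3 0 1
  0 0 0 0 3
Max pheromone 3 at (2,2)

Answer: (2,2)=3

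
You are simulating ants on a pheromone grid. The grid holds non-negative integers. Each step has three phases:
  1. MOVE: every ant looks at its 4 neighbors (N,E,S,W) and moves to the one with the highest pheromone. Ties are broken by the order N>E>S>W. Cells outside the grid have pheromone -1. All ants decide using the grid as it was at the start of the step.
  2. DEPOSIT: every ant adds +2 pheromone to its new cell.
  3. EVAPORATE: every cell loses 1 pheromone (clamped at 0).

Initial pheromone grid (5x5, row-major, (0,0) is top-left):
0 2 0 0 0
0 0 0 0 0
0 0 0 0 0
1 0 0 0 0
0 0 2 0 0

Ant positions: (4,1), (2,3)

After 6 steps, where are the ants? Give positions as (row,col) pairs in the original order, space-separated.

Step 1: ant0:(4,1)->E->(4,2) | ant1:(2,3)->N->(1,3)
  grid max=3 at (4,2)
Step 2: ant0:(4,2)->N->(3,2) | ant1:(1,3)->N->(0,3)
  grid max=2 at (4,2)
Step 3: ant0:(3,2)->S->(4,2) | ant1:(0,3)->E->(0,4)
  grid max=3 at (4,2)
Step 4: ant0:(4,2)->N->(3,2) | ant1:(0,4)->S->(1,4)
  grid max=2 at (4,2)
Step 5: ant0:(3,2)->S->(4,2) | ant1:(1,4)->N->(0,4)
  grid max=3 at (4,2)
Step 6: ant0:(4,2)->N->(3,2) | ant1:(0,4)->S->(1,4)
  grid max=2 at (4,2)

(3,2) (1,4)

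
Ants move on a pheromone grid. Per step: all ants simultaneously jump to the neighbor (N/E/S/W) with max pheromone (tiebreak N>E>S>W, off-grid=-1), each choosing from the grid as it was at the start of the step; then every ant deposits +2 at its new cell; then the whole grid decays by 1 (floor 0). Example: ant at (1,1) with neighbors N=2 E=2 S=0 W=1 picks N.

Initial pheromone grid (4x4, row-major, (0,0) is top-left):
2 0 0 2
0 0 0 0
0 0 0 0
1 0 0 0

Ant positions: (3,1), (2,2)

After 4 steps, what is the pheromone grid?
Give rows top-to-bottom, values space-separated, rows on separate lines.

After step 1: ants at (3,0),(1,2)
  1 0 0 1
  0 0 1 0
  0 0 0 0
  2 0 0 0
After step 2: ants at (2,0),(0,2)
  0 0 1 0
  0 0 0 0
  1 0 0 0
  1 0 0 0
After step 3: ants at (3,0),(0,3)
  0 0 0 1
  0 0 0 0
  0 0 0 0
  2 0 0 0
After step 4: ants at (2,0),(1,3)
  0 0 0 0
  0 0 0 1
  1 0 0 0
  1 0 0 0

0 0 0 0
0 0 0 1
1 0 0 0
1 0 0 0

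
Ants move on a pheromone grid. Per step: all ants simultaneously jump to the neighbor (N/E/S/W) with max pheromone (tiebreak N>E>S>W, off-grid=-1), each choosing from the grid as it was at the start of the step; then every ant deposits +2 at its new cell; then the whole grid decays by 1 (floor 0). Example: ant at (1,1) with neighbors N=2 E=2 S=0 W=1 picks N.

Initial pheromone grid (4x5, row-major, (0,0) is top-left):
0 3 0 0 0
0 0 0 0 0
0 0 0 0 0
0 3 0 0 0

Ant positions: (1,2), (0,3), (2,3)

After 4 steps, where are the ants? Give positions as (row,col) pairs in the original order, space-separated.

Step 1: ant0:(1,2)->N->(0,2) | ant1:(0,3)->E->(0,4) | ant2:(2,3)->N->(1,3)
  grid max=2 at (0,1)
Step 2: ant0:(0,2)->W->(0,1) | ant1:(0,4)->S->(1,4) | ant2:(1,3)->N->(0,3)
  grid max=3 at (0,1)
Step 3: ant0:(0,1)->E->(0,2) | ant1:(1,4)->N->(0,4) | ant2:(0,3)->E->(0,4)
  grid max=3 at (0,4)
Step 4: ant0:(0,2)->W->(0,1) | ant1:(0,4)->S->(1,4) | ant2:(0,4)->S->(1,4)
  grid max=3 at (0,1)

(0,1) (1,4) (1,4)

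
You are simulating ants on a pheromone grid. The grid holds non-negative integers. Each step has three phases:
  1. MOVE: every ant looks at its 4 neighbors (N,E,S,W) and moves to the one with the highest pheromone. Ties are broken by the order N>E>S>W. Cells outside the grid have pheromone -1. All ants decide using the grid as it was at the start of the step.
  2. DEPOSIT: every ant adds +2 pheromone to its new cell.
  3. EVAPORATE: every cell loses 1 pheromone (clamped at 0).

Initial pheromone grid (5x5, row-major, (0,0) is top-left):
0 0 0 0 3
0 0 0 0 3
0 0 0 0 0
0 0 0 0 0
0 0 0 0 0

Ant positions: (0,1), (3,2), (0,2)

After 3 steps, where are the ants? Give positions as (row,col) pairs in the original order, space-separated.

Step 1: ant0:(0,1)->E->(0,2) | ant1:(3,2)->N->(2,2) | ant2:(0,2)->E->(0,3)
  grid max=2 at (0,4)
Step 2: ant0:(0,2)->E->(0,3) | ant1:(2,2)->N->(1,2) | ant2:(0,3)->E->(0,4)
  grid max=3 at (0,4)
Step 3: ant0:(0,3)->E->(0,4) | ant1:(1,2)->N->(0,2) | ant2:(0,4)->W->(0,3)
  grid max=4 at (0,4)

(0,4) (0,2) (0,3)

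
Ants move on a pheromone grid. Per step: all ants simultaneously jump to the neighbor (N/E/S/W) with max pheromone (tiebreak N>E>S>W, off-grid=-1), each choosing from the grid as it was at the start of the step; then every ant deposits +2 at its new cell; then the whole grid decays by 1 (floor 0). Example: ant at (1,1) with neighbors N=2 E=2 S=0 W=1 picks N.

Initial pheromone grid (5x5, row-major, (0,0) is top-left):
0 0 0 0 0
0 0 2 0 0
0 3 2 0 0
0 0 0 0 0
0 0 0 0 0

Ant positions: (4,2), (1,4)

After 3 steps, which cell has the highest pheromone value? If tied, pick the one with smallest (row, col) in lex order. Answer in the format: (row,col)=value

Step 1: ant0:(4,2)->N->(3,2) | ant1:(1,4)->N->(0,4)
  grid max=2 at (2,1)
Step 2: ant0:(3,2)->N->(2,2) | ant1:(0,4)->S->(1,4)
  grid max=2 at (2,2)
Step 3: ant0:(2,2)->W->(2,1) | ant1:(1,4)->N->(0,4)
  grid max=2 at (2,1)
Final grid:
  0 0 0 0 1
  0 0 0 0 0
  0 2 1 0 0
  0 0 0 0 0
  0 0 0 0 0
Max pheromone 2 at (2,1)

Answer: (2,1)=2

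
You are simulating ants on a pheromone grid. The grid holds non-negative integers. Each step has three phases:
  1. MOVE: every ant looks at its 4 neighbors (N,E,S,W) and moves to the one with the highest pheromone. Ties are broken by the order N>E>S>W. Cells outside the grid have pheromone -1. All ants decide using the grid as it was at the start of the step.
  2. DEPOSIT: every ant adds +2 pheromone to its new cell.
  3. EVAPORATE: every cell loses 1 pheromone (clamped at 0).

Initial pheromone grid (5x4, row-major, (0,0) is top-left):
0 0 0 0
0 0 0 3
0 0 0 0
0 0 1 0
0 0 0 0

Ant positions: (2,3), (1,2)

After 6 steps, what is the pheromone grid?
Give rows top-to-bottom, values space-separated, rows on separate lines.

After step 1: ants at (1,3),(1,3)
  0 0 0 0
  0 0 0 6
  0 0 0 0
  0 0 0 0
  0 0 0 0
After step 2: ants at (0,3),(0,3)
  0 0 0 3
  0 0 0 5
  0 0 0 0
  0 0 0 0
  0 0 0 0
After step 3: ants at (1,3),(1,3)
  0 0 0 2
  0 0 0 8
  0 0 0 0
  0 0 0 0
  0 0 0 0
After step 4: ants at (0,3),(0,3)
  0 0 0 5
  0 0 0 7
  0 0 0 0
  0 0 0 0
  0 0 0 0
After step 5: ants at (1,3),(1,3)
  0 0 0 4
  0 0 0 10
  0 0 0 0
  0 0 0 0
  0 0 0 0
After step 6: ants at (0,3),(0,3)
  0 0 0 7
  0 0 0 9
  0 0 0 0
  0 0 0 0
  0 0 0 0

0 0 0 7
0 0 0 9
0 0 0 0
0 0 0 0
0 0 0 0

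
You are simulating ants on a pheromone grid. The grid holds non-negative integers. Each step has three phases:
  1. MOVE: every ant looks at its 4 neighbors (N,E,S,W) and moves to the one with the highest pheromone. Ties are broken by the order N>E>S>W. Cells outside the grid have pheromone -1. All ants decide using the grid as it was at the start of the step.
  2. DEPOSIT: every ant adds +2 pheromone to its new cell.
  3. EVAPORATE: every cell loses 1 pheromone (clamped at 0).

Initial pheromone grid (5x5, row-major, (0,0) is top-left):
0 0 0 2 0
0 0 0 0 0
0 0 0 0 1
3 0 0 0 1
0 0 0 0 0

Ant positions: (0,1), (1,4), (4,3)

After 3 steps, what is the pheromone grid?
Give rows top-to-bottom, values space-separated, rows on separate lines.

After step 1: ants at (0,2),(2,4),(3,3)
  0 0 1 1 0
  0 0 0 0 0
  0 0 0 0 2
  2 0 0 1 0
  0 0 0 0 0
After step 2: ants at (0,3),(1,4),(2,3)
  0 0 0 2 0
  0 0 0 0 1
  0 0 0 1 1
  1 0 0 0 0
  0 0 0 0 0
After step 3: ants at (0,4),(2,4),(2,4)
  0 0 0 1 1
  0 0 0 0 0
  0 0 0 0 4
  0 0 0 0 0
  0 0 0 0 0

0 0 0 1 1
0 0 0 0 0
0 0 0 0 4
0 0 0 0 0
0 0 0 0 0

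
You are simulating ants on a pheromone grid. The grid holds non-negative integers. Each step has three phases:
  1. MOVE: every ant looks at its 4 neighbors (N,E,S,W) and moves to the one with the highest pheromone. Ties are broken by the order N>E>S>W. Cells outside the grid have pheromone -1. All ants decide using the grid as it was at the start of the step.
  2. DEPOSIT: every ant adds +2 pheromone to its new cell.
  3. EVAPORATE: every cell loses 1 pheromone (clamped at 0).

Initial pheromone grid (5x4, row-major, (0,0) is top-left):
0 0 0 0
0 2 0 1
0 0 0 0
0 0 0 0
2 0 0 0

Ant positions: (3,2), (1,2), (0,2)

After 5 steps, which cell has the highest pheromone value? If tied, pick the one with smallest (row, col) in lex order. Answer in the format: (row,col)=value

Step 1: ant0:(3,2)->N->(2,2) | ant1:(1,2)->W->(1,1) | ant2:(0,2)->E->(0,3)
  grid max=3 at (1,1)
Step 2: ant0:(2,2)->N->(1,2) | ant1:(1,1)->N->(0,1) | ant2:(0,3)->S->(1,3)
  grid max=2 at (1,1)
Step 3: ant0:(1,2)->W->(1,1) | ant1:(0,1)->S->(1,1) | ant2:(1,3)->W->(1,2)
  grid max=5 at (1,1)
Step 4: ant0:(1,1)->E->(1,2) | ant1:(1,1)->E->(1,2) | ant2:(1,2)->W->(1,1)
  grid max=6 at (1,1)
Step 5: ant0:(1,2)->W->(1,1) | ant1:(1,2)->W->(1,1) | ant2:(1,1)->E->(1,2)
  grid max=9 at (1,1)
Final grid:
  0 0 0 0
  0 9 6 0
  0 0 0 0
  0 0 0 0
  0 0 0 0
Max pheromone 9 at (1,1)

Answer: (1,1)=9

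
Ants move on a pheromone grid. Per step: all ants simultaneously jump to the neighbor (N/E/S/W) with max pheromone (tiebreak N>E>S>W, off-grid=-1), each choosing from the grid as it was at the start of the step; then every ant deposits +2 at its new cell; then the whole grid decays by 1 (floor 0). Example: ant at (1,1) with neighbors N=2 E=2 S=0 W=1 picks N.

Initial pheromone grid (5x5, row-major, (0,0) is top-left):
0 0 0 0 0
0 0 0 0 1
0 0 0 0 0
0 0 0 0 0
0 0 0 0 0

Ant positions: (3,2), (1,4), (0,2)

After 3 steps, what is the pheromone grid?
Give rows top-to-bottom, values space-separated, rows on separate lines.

After step 1: ants at (2,2),(0,4),(0,3)
  0 0 0 1 1
  0 0 0 0 0
  0 0 1 0 0
  0 0 0 0 0
  0 0 0 0 0
After step 2: ants at (1,2),(0,3),(0,4)
  0 0 0 2 2
  0 0 1 0 0
  0 0 0 0 0
  0 0 0 0 0
  0 0 0 0 0
After step 3: ants at (0,2),(0,4),(0,3)
  0 0 1 3 3
  0 0 0 0 0
  0 0 0 0 0
  0 0 0 0 0
  0 0 0 0 0

0 0 1 3 3
0 0 0 0 0
0 0 0 0 0
0 0 0 0 0
0 0 0 0 0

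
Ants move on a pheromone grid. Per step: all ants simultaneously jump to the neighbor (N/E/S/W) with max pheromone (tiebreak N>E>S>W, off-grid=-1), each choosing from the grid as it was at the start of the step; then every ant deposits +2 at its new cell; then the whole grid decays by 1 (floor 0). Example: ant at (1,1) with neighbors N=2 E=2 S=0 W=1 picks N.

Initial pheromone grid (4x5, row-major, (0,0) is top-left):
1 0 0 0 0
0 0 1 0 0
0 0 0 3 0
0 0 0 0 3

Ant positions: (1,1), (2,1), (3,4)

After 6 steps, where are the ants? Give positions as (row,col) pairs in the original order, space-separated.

Step 1: ant0:(1,1)->E->(1,2) | ant1:(2,1)->N->(1,1) | ant2:(3,4)->N->(2,4)
  grid max=2 at (1,2)
Step 2: ant0:(1,2)->W->(1,1) | ant1:(1,1)->E->(1,2) | ant2:(2,4)->S->(3,4)
  grid max=3 at (1,2)
Step 3: ant0:(1,1)->E->(1,2) | ant1:(1,2)->W->(1,1) | ant2:(3,4)->N->(2,4)
  grid max=4 at (1,2)
Step 4: ant0:(1,2)->W->(1,1) | ant1:(1,1)->E->(1,2) | ant2:(2,4)->S->(3,4)
  grid max=5 at (1,2)
Step 5: ant0:(1,1)->E->(1,2) | ant1:(1,2)->W->(1,1) | ant2:(3,4)->N->(2,4)
  grid max=6 at (1,2)
Step 6: ant0:(1,2)->W->(1,1) | ant1:(1,1)->E->(1,2) | ant2:(2,4)->S->(3,4)
  grid max=7 at (1,2)

(1,1) (1,2) (3,4)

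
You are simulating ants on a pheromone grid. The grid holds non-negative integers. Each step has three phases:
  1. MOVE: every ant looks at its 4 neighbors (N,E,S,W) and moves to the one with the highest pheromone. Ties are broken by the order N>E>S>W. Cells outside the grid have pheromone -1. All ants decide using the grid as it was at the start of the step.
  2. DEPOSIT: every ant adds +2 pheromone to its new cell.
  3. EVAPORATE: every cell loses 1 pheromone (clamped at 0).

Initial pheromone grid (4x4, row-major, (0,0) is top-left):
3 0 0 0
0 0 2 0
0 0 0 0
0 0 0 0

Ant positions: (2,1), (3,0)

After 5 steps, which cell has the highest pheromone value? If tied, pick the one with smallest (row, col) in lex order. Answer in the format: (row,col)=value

Answer: (0,0)=2

Derivation:
Step 1: ant0:(2,1)->N->(1,1) | ant1:(3,0)->N->(2,0)
  grid max=2 at (0,0)
Step 2: ant0:(1,1)->E->(1,2) | ant1:(2,0)->N->(1,0)
  grid max=2 at (1,2)
Step 3: ant0:(1,2)->N->(0,2) | ant1:(1,0)->N->(0,0)
  grid max=2 at (0,0)
Step 4: ant0:(0,2)->S->(1,2) | ant1:(0,0)->E->(0,1)
  grid max=2 at (1,2)
Step 5: ant0:(1,2)->N->(0,2) | ant1:(0,1)->W->(0,0)
  grid max=2 at (0,0)
Final grid:
  2 0 1 0
  0 0 1 0
  0 0 0 0
  0 0 0 0
Max pheromone 2 at (0,0)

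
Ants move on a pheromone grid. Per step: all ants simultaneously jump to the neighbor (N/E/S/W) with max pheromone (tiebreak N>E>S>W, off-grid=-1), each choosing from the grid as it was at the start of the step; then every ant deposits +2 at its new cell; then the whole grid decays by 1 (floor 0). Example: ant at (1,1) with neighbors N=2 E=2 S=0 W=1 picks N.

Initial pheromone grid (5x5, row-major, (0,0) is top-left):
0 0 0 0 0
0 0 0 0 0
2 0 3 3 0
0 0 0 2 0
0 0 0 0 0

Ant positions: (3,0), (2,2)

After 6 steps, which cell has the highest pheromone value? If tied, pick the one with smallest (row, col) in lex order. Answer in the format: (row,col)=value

Step 1: ant0:(3,0)->N->(2,0) | ant1:(2,2)->E->(2,3)
  grid max=4 at (2,3)
Step 2: ant0:(2,0)->N->(1,0) | ant1:(2,3)->W->(2,2)
  grid max=3 at (2,2)
Step 3: ant0:(1,0)->S->(2,0) | ant1:(2,2)->E->(2,3)
  grid max=4 at (2,3)
Step 4: ant0:(2,0)->N->(1,0) | ant1:(2,3)->W->(2,2)
  grid max=3 at (2,2)
Step 5: ant0:(1,0)->S->(2,0) | ant1:(2,2)->E->(2,3)
  grid max=4 at (2,3)
Step 6: ant0:(2,0)->N->(1,0) | ant1:(2,3)->W->(2,2)
  grid max=3 at (2,2)
Final grid:
  0 0 0 0 0
  1 0 0 0 0
  2 0 3 3 0
  0 0 0 0 0
  0 0 0 0 0
Max pheromone 3 at (2,2)

Answer: (2,2)=3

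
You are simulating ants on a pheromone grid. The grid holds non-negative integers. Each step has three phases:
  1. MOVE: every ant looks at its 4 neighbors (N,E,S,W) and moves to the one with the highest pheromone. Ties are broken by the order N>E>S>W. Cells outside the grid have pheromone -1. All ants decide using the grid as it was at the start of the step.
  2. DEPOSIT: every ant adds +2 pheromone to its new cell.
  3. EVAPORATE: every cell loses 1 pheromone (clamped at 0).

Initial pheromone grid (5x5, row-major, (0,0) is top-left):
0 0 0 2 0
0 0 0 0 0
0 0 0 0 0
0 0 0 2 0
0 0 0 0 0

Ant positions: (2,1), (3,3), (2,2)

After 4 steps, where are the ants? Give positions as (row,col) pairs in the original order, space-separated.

Step 1: ant0:(2,1)->N->(1,1) | ant1:(3,3)->N->(2,3) | ant2:(2,2)->N->(1,2)
  grid max=1 at (0,3)
Step 2: ant0:(1,1)->E->(1,2) | ant1:(2,3)->S->(3,3) | ant2:(1,2)->W->(1,1)
  grid max=2 at (1,1)
Step 3: ant0:(1,2)->W->(1,1) | ant1:(3,3)->N->(2,3) | ant2:(1,1)->E->(1,2)
  grid max=3 at (1,1)
Step 4: ant0:(1,1)->E->(1,2) | ant1:(2,3)->S->(3,3) | ant2:(1,2)->W->(1,1)
  grid max=4 at (1,1)

(1,2) (3,3) (1,1)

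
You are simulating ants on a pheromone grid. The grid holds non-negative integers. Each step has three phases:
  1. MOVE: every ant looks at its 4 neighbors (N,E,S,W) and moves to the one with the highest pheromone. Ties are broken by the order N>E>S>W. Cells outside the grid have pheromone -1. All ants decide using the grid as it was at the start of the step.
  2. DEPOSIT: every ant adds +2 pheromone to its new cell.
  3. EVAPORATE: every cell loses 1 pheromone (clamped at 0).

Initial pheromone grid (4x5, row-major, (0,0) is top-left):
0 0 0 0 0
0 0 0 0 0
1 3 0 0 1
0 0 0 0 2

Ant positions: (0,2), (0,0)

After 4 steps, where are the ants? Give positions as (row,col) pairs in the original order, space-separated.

Step 1: ant0:(0,2)->E->(0,3) | ant1:(0,0)->E->(0,1)
  grid max=2 at (2,1)
Step 2: ant0:(0,3)->E->(0,4) | ant1:(0,1)->E->(0,2)
  grid max=1 at (0,2)
Step 3: ant0:(0,4)->S->(1,4) | ant1:(0,2)->E->(0,3)
  grid max=1 at (0,3)
Step 4: ant0:(1,4)->N->(0,4) | ant1:(0,3)->E->(0,4)
  grid max=3 at (0,4)

(0,4) (0,4)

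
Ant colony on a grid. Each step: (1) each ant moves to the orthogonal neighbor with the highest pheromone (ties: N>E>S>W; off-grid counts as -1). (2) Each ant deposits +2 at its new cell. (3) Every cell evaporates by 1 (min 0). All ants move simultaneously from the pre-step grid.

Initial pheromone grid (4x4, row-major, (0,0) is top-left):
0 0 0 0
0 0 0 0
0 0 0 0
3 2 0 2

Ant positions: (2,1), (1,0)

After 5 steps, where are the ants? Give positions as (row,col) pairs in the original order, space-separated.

Step 1: ant0:(2,1)->S->(3,1) | ant1:(1,0)->N->(0,0)
  grid max=3 at (3,1)
Step 2: ant0:(3,1)->W->(3,0) | ant1:(0,0)->E->(0,1)
  grid max=3 at (3,0)
Step 3: ant0:(3,0)->E->(3,1) | ant1:(0,1)->E->(0,2)
  grid max=3 at (3,1)
Step 4: ant0:(3,1)->W->(3,0) | ant1:(0,2)->E->(0,3)
  grid max=3 at (3,0)
Step 5: ant0:(3,0)->E->(3,1) | ant1:(0,3)->S->(1,3)
  grid max=3 at (3,1)

(3,1) (1,3)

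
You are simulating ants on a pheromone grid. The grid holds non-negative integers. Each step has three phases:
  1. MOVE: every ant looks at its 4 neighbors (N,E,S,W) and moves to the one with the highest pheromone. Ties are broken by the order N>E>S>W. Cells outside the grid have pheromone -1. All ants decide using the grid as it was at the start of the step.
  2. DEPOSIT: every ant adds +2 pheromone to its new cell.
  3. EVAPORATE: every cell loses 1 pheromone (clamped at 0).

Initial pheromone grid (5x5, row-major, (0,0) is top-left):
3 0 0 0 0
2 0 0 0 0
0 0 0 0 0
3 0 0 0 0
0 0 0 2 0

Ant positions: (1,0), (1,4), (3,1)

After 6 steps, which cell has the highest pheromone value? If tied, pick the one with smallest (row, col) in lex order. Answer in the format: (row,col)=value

Answer: (0,0)=3

Derivation:
Step 1: ant0:(1,0)->N->(0,0) | ant1:(1,4)->N->(0,4) | ant2:(3,1)->W->(3,0)
  grid max=4 at (0,0)
Step 2: ant0:(0,0)->S->(1,0) | ant1:(0,4)->S->(1,4) | ant2:(3,0)->N->(2,0)
  grid max=3 at (0,0)
Step 3: ant0:(1,0)->N->(0,0) | ant1:(1,4)->N->(0,4) | ant2:(2,0)->S->(3,0)
  grid max=4 at (0,0)
Step 4: ant0:(0,0)->S->(1,0) | ant1:(0,4)->S->(1,4) | ant2:(3,0)->N->(2,0)
  grid max=3 at (0,0)
Step 5: ant0:(1,0)->N->(0,0) | ant1:(1,4)->N->(0,4) | ant2:(2,0)->S->(3,0)
  grid max=4 at (0,0)
Step 6: ant0:(0,0)->S->(1,0) | ant1:(0,4)->S->(1,4) | ant2:(3,0)->N->(2,0)
  grid max=3 at (0,0)
Final grid:
  3 0 0 0 0
  2 0 0 0 1
  1 0 0 0 0
  3 0 0 0 0
  0 0 0 0 0
Max pheromone 3 at (0,0)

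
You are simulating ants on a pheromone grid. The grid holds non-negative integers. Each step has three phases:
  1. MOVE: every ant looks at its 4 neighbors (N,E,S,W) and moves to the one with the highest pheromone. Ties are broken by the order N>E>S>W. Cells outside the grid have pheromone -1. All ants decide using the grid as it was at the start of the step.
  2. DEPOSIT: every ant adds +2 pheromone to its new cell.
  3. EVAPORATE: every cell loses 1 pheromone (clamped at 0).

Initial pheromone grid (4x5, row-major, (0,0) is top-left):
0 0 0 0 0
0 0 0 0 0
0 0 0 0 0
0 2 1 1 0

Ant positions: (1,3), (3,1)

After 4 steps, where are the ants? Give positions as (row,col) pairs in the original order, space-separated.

Step 1: ant0:(1,3)->N->(0,3) | ant1:(3,1)->E->(3,2)
  grid max=2 at (3,2)
Step 2: ant0:(0,3)->E->(0,4) | ant1:(3,2)->W->(3,1)
  grid max=2 at (3,1)
Step 3: ant0:(0,4)->S->(1,4) | ant1:(3,1)->E->(3,2)
  grid max=2 at (3,2)
Step 4: ant0:(1,4)->N->(0,4) | ant1:(3,2)->W->(3,1)
  grid max=2 at (3,1)

(0,4) (3,1)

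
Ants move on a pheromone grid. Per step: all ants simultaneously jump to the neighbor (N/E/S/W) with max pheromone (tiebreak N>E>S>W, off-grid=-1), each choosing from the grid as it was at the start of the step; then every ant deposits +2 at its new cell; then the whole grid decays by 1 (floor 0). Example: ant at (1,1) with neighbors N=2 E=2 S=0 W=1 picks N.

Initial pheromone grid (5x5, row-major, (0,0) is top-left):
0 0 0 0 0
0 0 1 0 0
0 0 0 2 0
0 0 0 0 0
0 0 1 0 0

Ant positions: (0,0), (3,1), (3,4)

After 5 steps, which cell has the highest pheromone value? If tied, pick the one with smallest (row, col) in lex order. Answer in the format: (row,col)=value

Step 1: ant0:(0,0)->E->(0,1) | ant1:(3,1)->N->(2,1) | ant2:(3,4)->N->(2,4)
  grid max=1 at (0,1)
Step 2: ant0:(0,1)->E->(0,2) | ant1:(2,1)->N->(1,1) | ant2:(2,4)->W->(2,3)
  grid max=2 at (2,3)
Step 3: ant0:(0,2)->E->(0,3) | ant1:(1,1)->N->(0,1) | ant2:(2,3)->N->(1,3)
  grid max=1 at (0,1)
Step 4: ant0:(0,3)->S->(1,3) | ant1:(0,1)->E->(0,2) | ant2:(1,3)->N->(0,3)
  grid max=2 at (0,3)
Step 5: ant0:(1,3)->N->(0,3) | ant1:(0,2)->E->(0,3) | ant2:(0,3)->S->(1,3)
  grid max=5 at (0,3)
Final grid:
  0 0 0 5 0
  0 0 0 3 0
  0 0 0 0 0
  0 0 0 0 0
  0 0 0 0 0
Max pheromone 5 at (0,3)

Answer: (0,3)=5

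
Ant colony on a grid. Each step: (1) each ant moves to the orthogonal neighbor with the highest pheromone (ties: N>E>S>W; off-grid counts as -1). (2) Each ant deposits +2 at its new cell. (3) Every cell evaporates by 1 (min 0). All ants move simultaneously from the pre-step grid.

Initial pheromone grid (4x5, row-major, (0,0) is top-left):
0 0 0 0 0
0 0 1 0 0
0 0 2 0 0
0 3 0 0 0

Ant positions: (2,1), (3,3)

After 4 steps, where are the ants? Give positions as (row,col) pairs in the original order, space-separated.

Step 1: ant0:(2,1)->S->(3,1) | ant1:(3,3)->N->(2,3)
  grid max=4 at (3,1)
Step 2: ant0:(3,1)->N->(2,1) | ant1:(2,3)->W->(2,2)
  grid max=3 at (3,1)
Step 3: ant0:(2,1)->S->(3,1) | ant1:(2,2)->W->(2,1)
  grid max=4 at (3,1)
Step 4: ant0:(3,1)->N->(2,1) | ant1:(2,1)->S->(3,1)
  grid max=5 at (3,1)

(2,1) (3,1)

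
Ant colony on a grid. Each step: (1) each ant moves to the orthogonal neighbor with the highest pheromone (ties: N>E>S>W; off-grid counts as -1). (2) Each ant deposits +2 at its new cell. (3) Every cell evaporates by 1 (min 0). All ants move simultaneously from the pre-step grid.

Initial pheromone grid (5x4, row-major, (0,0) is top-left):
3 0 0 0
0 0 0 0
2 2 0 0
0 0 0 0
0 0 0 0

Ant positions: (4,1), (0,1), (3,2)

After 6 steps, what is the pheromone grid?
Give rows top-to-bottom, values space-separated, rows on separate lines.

After step 1: ants at (3,1),(0,0),(2,2)
  4 0 0 0
  0 0 0 0
  1 1 1 0
  0 1 0 0
  0 0 0 0
After step 2: ants at (2,1),(0,1),(2,1)
  3 1 0 0
  0 0 0 0
  0 4 0 0
  0 0 0 0
  0 0 0 0
After step 3: ants at (1,1),(0,0),(1,1)
  4 0 0 0
  0 3 0 0
  0 3 0 0
  0 0 0 0
  0 0 0 0
After step 4: ants at (2,1),(0,1),(2,1)
  3 1 0 0
  0 2 0 0
  0 6 0 0
  0 0 0 0
  0 0 0 0
After step 5: ants at (1,1),(0,0),(1,1)
  4 0 0 0
  0 5 0 0
  0 5 0 0
  0 0 0 0
  0 0 0 0
After step 6: ants at (2,1),(0,1),(2,1)
  3 1 0 0
  0 4 0 0
  0 8 0 0
  0 0 0 0
  0 0 0 0

3 1 0 0
0 4 0 0
0 8 0 0
0 0 0 0
0 0 0 0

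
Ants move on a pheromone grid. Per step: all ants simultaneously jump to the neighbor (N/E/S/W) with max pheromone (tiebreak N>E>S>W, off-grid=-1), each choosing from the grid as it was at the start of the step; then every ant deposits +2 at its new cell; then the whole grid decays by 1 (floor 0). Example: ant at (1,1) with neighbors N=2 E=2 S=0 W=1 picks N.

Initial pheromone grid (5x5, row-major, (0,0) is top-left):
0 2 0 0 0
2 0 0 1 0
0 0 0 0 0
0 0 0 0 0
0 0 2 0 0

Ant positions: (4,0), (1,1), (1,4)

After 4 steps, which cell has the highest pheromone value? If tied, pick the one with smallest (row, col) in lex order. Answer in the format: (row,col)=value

Answer: (0,1)=2

Derivation:
Step 1: ant0:(4,0)->N->(3,0) | ant1:(1,1)->N->(0,1) | ant2:(1,4)->W->(1,3)
  grid max=3 at (0,1)
Step 2: ant0:(3,0)->N->(2,0) | ant1:(0,1)->E->(0,2) | ant2:(1,3)->N->(0,3)
  grid max=2 at (0,1)
Step 3: ant0:(2,0)->N->(1,0) | ant1:(0,2)->W->(0,1) | ant2:(0,3)->S->(1,3)
  grid max=3 at (0,1)
Step 4: ant0:(1,0)->N->(0,0) | ant1:(0,1)->E->(0,2) | ant2:(1,3)->N->(0,3)
  grid max=2 at (0,1)
Final grid:
  1 2 1 1 0
  0 0 0 1 0
  0 0 0 0 0
  0 0 0 0 0
  0 0 0 0 0
Max pheromone 2 at (0,1)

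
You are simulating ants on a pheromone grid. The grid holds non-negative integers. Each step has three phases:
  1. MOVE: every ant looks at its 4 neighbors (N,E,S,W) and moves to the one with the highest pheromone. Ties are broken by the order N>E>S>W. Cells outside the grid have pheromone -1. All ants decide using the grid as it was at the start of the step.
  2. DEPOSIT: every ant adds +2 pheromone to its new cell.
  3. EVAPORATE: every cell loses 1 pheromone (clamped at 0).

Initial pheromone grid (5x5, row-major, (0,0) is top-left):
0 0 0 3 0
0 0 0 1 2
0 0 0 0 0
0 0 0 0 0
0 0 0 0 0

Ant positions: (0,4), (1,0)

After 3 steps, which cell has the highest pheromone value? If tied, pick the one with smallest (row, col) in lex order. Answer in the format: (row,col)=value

Answer: (0,3)=4

Derivation:
Step 1: ant0:(0,4)->W->(0,3) | ant1:(1,0)->N->(0,0)
  grid max=4 at (0,3)
Step 2: ant0:(0,3)->E->(0,4) | ant1:(0,0)->E->(0,1)
  grid max=3 at (0,3)
Step 3: ant0:(0,4)->W->(0,3) | ant1:(0,1)->E->(0,2)
  grid max=4 at (0,3)
Final grid:
  0 0 1 4 0
  0 0 0 0 0
  0 0 0 0 0
  0 0 0 0 0
  0 0 0 0 0
Max pheromone 4 at (0,3)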